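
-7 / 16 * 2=-7 / 8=-0.88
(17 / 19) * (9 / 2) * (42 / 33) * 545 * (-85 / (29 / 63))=-3125686725 / 6061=-515704.79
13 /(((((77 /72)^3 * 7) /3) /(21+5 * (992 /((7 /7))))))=72506783232 /3195731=22688.64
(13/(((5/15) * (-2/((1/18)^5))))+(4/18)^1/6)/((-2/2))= -46643/1259712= -0.04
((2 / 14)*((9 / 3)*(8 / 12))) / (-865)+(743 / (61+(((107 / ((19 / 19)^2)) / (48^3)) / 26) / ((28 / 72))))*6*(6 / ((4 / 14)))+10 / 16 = 1535.34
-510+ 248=-262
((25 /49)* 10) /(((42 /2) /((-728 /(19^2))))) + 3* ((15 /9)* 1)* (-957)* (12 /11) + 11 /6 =-5218.66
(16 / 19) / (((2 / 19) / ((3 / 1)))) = 24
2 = 2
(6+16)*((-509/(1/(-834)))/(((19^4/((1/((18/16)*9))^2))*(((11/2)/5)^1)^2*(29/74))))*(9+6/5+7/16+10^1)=2766058455680/90918836613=30.42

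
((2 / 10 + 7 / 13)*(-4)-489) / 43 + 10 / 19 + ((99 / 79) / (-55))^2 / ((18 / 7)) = -36172978207 / 3314283050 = -10.91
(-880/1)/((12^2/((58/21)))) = -3190/189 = -16.88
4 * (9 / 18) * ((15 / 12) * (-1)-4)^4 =194481 / 128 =1519.38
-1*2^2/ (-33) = 4/ 33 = 0.12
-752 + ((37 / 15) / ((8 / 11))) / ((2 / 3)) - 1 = -59833 / 80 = -747.91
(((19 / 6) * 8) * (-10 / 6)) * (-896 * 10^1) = 3404800 / 9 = 378311.11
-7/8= -0.88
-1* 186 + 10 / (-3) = -568 / 3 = -189.33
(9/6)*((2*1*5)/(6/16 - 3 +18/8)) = -40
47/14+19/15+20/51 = 5.02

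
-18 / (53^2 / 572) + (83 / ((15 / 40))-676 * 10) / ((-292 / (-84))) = -386461016 / 205057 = -1884.65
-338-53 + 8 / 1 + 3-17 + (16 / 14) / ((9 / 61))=-24523 / 63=-389.25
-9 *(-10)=90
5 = 5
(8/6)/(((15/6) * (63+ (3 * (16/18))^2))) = 24/3155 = 0.01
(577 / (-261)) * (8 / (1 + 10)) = -4616 / 2871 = -1.61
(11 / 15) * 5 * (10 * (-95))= -10450 / 3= -3483.33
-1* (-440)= 440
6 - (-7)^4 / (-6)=2437 / 6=406.17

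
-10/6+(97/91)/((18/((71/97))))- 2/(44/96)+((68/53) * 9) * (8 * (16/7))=195919595/954954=205.16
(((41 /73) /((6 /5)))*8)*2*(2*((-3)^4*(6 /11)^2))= 3188160 /8833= 360.94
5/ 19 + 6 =119/ 19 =6.26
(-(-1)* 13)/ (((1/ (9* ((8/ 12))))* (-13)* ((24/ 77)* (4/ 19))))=-91.44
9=9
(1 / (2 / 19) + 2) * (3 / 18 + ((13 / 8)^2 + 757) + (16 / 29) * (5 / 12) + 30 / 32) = 8751.21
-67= -67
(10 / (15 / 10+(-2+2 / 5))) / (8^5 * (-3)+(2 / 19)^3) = 171475 / 168566782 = 0.00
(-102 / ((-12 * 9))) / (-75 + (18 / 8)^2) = -136 / 10071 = -0.01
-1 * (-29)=29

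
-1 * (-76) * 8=608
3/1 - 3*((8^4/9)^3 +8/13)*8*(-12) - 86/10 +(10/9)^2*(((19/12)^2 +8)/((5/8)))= 1286428613614094/47385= 27148435446.11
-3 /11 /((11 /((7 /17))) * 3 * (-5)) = 0.00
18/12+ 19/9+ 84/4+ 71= 1721/18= 95.61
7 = 7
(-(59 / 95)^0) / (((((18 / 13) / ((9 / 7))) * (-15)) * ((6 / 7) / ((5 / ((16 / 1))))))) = 13 / 576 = 0.02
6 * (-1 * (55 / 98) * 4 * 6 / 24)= -165 / 49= -3.37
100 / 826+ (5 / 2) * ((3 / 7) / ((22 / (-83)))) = -71255 / 18172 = -3.92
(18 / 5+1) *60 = 276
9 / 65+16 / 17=1193 / 1105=1.08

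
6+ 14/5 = 44/5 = 8.80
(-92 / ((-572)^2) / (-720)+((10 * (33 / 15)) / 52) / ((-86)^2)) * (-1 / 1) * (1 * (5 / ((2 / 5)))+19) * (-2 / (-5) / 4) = -43901249 / 241985286400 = -0.00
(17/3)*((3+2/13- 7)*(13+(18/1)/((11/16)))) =-366350/429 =-853.96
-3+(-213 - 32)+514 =266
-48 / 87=-16 / 29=-0.55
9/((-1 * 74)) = -9/74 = -0.12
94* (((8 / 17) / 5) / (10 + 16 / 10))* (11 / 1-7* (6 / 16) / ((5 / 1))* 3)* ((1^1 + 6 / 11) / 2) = 611 / 110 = 5.55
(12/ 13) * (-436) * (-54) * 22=6215616/ 13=478124.31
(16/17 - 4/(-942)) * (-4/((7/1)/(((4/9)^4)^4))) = -130051609722880/103859928564956836209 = -0.00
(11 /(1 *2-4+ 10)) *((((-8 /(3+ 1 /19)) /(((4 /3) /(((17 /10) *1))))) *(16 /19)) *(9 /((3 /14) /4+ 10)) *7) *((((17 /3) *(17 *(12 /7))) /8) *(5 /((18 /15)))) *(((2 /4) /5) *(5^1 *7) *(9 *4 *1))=-262750.86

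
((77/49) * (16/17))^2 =30976/14161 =2.19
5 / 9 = 0.56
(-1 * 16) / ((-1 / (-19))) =-304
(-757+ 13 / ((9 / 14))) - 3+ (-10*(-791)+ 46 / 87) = 7170.75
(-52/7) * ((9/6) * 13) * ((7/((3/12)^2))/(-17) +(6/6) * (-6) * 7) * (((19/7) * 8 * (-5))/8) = -11366940/119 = -95520.50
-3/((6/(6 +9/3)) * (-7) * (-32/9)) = -81/448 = -0.18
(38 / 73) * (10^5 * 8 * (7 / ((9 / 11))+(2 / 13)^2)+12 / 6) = 396689715596 / 111033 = 3572719.06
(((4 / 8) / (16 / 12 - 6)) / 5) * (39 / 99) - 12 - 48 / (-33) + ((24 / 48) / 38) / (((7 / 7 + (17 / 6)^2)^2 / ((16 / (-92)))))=-10.55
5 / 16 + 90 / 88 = 235 / 176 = 1.34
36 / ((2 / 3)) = 54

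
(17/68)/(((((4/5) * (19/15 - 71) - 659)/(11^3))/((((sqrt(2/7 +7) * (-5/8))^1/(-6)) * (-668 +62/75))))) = 166501445 * sqrt(357)/36025248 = 87.33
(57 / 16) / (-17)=-0.21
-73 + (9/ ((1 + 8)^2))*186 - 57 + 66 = -130/ 3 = -43.33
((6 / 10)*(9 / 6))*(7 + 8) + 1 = 29 / 2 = 14.50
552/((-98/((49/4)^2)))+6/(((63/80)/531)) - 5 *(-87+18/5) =101289/28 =3617.46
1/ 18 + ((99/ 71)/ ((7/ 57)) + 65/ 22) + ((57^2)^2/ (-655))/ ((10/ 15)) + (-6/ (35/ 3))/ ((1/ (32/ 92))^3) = -18946893904092361/ 784235300310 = -24159.71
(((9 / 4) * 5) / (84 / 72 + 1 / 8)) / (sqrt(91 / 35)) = 270 * sqrt(65) / 403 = 5.40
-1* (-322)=322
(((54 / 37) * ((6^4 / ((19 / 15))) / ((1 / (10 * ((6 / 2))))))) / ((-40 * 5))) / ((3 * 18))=-2916 / 703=-4.15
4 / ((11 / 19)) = 76 / 11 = 6.91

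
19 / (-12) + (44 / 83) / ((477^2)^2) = -27213472030243 / 17187456019212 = -1.58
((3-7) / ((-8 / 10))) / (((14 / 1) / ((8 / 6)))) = 10 / 21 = 0.48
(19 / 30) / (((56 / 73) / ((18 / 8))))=1.86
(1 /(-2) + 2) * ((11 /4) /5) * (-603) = -497.48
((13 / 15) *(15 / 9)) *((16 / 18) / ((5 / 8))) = 832 / 405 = 2.05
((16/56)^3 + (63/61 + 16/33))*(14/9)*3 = 2127938/295911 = 7.19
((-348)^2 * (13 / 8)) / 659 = 196794 / 659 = 298.63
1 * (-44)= -44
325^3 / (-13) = -2640625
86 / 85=1.01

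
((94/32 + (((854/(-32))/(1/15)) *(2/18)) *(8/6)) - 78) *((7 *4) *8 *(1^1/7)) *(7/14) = -19349/9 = -2149.89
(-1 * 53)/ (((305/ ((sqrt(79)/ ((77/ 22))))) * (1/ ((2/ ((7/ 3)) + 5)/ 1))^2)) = -178186 * sqrt(79)/ 104615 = -15.14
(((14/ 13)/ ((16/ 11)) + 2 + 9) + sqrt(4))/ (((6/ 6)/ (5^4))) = 893125/ 104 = 8587.74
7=7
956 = 956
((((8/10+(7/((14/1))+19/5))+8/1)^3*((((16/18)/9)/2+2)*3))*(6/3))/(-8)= -186591553/54000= -3455.40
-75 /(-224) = 75 /224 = 0.33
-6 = -6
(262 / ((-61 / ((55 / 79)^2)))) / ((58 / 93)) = -36853575 / 11040329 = -3.34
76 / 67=1.13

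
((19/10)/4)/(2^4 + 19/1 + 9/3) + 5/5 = 81/80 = 1.01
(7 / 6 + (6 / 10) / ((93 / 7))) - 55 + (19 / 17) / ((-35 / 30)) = -6058757 / 110670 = -54.75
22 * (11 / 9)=242 / 9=26.89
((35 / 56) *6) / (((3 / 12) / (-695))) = -10425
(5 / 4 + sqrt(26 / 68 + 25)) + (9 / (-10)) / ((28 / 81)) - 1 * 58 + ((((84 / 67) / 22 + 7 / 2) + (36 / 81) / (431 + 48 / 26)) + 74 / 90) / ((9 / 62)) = -548885805773 / 18811241064 + sqrt(29342) / 34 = -24.14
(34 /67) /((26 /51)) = 867 /871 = 1.00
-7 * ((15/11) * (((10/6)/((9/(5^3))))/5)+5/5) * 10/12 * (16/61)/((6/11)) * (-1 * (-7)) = -709520/4941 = -143.60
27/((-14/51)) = -1377/14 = -98.36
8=8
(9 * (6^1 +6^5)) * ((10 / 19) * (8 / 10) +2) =3221748 / 19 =169565.68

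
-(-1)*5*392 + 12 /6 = 1962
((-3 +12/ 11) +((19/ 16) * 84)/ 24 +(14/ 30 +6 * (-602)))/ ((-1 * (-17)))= -19057031/ 89760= -212.31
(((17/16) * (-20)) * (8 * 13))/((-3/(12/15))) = 589.33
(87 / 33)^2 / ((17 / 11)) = 841 / 187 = 4.50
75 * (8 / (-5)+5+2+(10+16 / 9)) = 3865 / 3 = 1288.33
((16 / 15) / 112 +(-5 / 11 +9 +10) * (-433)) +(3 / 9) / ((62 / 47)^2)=-8029.98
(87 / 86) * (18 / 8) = 783 / 344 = 2.28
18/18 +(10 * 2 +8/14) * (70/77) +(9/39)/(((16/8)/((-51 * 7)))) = -43025/2002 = -21.49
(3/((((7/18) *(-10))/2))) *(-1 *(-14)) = -108/5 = -21.60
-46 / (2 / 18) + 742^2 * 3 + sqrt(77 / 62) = sqrt(4774) / 62 + 1651278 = 1651279.11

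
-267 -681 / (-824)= -219327 / 824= -266.17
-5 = -5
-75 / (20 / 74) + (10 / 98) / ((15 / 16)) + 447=49865 / 294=169.61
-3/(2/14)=-21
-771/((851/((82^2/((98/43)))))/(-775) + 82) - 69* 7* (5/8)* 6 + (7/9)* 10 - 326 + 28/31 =-7306755840952561/3417611467572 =-2137.97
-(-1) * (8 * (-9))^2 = 5184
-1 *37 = -37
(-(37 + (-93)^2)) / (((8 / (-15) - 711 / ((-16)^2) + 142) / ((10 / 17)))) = -333542400 / 9053639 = -36.84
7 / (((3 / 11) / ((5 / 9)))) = 385 / 27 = 14.26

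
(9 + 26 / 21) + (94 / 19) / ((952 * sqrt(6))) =47 * sqrt(6) / 54264 + 215 / 21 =10.24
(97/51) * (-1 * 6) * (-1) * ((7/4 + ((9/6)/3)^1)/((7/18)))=7857/119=66.03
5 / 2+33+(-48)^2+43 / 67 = 313579 / 134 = 2340.14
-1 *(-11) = 11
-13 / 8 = -1.62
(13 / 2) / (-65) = -1 / 10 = -0.10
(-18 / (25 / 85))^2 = 93636 / 25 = 3745.44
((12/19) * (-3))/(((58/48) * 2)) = -432/551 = -0.78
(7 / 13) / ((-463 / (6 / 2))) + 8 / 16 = 5977 / 12038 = 0.50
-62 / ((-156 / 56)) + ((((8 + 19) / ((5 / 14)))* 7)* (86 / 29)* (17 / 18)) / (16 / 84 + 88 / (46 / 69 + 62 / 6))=2298401 / 11310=203.22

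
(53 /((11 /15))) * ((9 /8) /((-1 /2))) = -7155 /44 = -162.61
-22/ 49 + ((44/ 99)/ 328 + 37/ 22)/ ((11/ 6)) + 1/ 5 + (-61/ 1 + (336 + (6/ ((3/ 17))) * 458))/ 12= 19270916183/ 14585340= 1321.25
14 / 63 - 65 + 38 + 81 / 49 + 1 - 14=-16813 / 441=-38.12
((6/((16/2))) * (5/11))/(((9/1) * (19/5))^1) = 25/2508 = 0.01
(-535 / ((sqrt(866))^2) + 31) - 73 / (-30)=213137 / 6495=32.82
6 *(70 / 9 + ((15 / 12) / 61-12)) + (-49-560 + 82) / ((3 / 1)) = -24507 / 122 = -200.88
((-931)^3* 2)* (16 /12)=-2151878642.67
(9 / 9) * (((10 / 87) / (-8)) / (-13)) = 5 / 4524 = 0.00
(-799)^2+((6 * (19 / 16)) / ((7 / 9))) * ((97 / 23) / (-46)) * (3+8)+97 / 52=491706092765 / 770224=638393.63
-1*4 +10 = 6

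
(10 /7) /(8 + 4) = 5 /42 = 0.12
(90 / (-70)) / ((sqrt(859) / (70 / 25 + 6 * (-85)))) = 22.25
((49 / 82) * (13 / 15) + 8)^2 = 109767529 / 1512900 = 72.55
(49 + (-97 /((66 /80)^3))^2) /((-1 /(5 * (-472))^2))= -215000739814406977600 /1291467969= -166477795017.16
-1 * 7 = -7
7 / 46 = 0.15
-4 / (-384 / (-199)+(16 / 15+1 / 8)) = -95520 / 74537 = -1.28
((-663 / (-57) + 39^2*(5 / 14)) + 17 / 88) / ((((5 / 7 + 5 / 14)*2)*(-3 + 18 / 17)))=-110435009 / 827640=-133.43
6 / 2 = 3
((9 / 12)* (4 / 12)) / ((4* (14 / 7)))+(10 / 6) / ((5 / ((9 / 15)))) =37 / 160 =0.23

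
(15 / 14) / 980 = 3 / 2744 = 0.00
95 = 95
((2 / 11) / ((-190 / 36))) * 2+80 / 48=5009 / 3135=1.60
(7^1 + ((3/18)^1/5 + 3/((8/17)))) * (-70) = -11263/12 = -938.58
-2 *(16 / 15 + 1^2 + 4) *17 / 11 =-3094 / 165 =-18.75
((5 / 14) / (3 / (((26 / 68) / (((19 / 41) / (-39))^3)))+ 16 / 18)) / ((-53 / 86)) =-1269651979245 / 1947427012594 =-0.65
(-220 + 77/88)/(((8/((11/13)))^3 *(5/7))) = -0.36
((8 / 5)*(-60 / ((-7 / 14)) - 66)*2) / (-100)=-216 / 125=-1.73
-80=-80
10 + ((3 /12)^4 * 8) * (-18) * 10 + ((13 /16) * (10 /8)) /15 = 853 /192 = 4.44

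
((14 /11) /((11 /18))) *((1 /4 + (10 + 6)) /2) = 4095 /242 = 16.92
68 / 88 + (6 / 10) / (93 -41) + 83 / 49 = 347287 / 140140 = 2.48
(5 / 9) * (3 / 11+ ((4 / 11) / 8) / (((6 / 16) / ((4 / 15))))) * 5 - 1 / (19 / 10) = 5435 / 16929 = 0.32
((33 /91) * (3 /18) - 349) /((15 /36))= -381042 /455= -837.45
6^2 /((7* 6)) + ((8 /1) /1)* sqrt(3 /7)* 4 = 6 /7 + 32* sqrt(21) /7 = 21.81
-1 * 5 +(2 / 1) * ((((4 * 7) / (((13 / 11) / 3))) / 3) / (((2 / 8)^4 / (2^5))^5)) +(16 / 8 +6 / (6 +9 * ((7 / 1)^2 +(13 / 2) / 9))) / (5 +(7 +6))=185515510948387398044095930 / 106119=1748183746062320583911.42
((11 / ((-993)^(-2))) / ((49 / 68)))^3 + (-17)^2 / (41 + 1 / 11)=181358835851754745483831391387 / 53177348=3410452808811653140051.88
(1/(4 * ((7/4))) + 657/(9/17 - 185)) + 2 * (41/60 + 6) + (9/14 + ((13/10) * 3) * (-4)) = -235631/47040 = -5.01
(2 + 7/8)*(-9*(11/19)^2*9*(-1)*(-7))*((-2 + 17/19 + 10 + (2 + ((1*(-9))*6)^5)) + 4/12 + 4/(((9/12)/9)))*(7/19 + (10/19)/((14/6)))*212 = 4117120086299989032/130321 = 31592146210510.88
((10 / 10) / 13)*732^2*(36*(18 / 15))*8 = 925903872 / 65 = 14244674.95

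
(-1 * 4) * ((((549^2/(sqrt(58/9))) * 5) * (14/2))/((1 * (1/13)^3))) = -139057379370 * sqrt(58)/29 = -36518256895.79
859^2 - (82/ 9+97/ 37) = 245710466/ 333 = 737869.27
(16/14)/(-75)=-8/525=-0.02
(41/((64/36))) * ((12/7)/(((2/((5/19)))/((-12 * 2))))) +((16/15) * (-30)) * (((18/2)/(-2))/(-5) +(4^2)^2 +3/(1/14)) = -6443617/665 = -9689.65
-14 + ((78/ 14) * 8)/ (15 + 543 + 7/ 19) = -1033754/ 74263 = -13.92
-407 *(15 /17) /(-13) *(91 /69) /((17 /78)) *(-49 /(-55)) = 989898 /6647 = 148.92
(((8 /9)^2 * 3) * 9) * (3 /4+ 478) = 30640 /3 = 10213.33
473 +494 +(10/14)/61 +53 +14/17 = 7410243/7259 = 1020.84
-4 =-4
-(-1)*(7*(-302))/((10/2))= -2114/5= -422.80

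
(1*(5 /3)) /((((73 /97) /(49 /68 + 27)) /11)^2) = 20226537885125 /73923888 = 273613.02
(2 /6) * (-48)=-16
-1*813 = -813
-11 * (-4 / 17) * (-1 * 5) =-220 / 17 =-12.94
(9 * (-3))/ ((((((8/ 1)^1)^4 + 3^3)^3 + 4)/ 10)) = -270/ 70087408871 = -0.00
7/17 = 0.41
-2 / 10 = -1 / 5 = -0.20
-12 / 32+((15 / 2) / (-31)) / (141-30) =-3461 / 9176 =-0.38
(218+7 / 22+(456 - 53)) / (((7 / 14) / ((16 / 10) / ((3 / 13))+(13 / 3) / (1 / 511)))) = 41403401 / 15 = 2760226.73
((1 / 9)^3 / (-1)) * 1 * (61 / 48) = -61 / 34992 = -0.00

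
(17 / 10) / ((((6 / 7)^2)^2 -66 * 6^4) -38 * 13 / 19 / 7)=-40817 / 2053795580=-0.00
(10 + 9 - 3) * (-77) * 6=-7392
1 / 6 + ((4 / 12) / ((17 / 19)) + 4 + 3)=769 / 102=7.54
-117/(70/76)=-4446/35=-127.03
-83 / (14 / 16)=-664 / 7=-94.86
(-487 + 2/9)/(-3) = 4381/27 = 162.26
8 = 8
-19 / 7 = -2.71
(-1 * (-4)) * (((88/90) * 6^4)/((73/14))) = 354816/365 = 972.10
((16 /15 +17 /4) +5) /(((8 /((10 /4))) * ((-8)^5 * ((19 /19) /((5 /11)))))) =-3095 /69206016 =-0.00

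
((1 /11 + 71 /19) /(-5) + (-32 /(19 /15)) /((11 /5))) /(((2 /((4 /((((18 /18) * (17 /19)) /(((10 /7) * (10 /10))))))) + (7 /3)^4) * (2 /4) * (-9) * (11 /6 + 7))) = 5529600 /537537077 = 0.01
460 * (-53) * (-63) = 1535940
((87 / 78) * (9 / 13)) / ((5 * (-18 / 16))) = -116 / 845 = -0.14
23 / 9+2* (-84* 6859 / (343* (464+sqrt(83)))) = -23415335 / 4995207+8664* sqrt(83) / 555023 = -4.55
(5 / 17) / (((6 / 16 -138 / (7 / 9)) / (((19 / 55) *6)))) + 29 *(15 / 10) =53764789 / 1236070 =43.50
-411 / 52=-7.90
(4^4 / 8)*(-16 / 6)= -256 / 3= -85.33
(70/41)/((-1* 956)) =-35/19598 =-0.00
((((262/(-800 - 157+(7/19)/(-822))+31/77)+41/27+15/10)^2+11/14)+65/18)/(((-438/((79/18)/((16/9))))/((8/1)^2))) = -4364013980580411509377747/845839970719465894511724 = -5.16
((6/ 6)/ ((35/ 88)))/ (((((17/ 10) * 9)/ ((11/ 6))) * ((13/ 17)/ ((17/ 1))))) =6.70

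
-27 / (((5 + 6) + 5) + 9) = -1.08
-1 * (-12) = 12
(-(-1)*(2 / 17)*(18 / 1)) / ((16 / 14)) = 63 / 34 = 1.85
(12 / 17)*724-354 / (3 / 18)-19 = -27743 / 17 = -1631.94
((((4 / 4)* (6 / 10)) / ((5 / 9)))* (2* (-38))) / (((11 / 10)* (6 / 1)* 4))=-171 / 55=-3.11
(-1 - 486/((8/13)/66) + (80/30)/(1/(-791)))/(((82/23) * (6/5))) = -37421345/2952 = -12676.61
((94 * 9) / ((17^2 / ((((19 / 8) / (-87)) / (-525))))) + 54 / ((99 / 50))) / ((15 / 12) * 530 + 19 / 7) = 1760019823 / 42928739150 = 0.04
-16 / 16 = -1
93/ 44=2.11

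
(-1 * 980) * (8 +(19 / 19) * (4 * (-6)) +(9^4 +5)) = -6419000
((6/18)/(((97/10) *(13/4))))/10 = 0.00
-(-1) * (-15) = -15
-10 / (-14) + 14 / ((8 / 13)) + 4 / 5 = 3397 / 140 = 24.26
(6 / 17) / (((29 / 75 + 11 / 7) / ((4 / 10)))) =315 / 4369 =0.07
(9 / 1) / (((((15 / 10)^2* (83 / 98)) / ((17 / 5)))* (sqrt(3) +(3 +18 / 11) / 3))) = -623084 / 15355 +403172* sqrt(3) / 15355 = 4.90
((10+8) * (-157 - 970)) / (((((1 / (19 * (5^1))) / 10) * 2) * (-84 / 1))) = 229425 / 2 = 114712.50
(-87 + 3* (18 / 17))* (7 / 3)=-3325 / 17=-195.59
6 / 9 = 2 / 3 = 0.67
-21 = -21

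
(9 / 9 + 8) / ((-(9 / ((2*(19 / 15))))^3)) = -0.20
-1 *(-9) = 9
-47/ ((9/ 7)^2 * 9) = -2303/ 729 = -3.16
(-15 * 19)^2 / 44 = 1846.02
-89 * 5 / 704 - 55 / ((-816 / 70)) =146705 / 35904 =4.09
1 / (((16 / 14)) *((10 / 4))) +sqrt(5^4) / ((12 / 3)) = 33 / 5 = 6.60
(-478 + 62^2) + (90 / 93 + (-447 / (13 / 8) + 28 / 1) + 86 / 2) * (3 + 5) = 701674 / 403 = 1741.13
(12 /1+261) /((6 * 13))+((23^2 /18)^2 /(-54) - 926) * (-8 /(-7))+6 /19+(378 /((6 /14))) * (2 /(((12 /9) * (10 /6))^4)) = -11639661577729 /11634840000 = -1000.41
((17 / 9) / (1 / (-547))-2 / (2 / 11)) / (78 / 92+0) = -432308 / 351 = -1231.65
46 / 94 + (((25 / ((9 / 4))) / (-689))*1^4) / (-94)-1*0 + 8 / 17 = 4757017 / 4954599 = 0.96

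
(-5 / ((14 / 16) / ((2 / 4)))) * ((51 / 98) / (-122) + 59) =-3526765 / 20923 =-168.56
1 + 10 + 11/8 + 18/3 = 18.38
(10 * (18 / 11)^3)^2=3401222400 / 1771561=1919.90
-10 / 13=-0.77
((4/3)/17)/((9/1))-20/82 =-4426/18819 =-0.24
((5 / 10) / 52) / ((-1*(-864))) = 1 / 89856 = 0.00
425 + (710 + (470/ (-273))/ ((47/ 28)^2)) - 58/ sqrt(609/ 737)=2079335/ 1833 - 2 * sqrt(448833)/ 21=1070.58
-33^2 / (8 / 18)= -9801 / 4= -2450.25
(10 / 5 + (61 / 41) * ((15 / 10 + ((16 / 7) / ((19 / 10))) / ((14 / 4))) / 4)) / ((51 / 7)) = 273383 / 741608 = 0.37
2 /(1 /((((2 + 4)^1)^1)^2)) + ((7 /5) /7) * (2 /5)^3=45008 /625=72.01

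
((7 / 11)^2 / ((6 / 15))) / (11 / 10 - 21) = -1225 / 24079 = -0.05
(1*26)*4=104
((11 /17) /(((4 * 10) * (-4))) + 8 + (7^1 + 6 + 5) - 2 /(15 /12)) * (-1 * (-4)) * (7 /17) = 464499 /11560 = 40.18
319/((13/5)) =1595/13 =122.69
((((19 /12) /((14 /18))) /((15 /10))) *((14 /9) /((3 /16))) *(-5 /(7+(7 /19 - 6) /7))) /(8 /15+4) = -63175 /31518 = -2.00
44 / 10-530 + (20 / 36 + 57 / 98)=-2312881 / 4410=-524.46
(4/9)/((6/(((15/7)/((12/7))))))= 5/54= 0.09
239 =239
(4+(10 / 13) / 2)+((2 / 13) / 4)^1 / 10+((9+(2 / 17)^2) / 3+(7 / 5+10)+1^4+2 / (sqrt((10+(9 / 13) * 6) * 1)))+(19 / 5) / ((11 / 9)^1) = sqrt(598) / 46+56788669 / 2479620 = 23.43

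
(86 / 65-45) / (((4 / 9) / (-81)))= 2069631 / 260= 7960.12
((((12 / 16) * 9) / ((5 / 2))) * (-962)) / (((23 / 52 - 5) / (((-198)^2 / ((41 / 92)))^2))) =2928379414054228992 / 663995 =4410243170587.47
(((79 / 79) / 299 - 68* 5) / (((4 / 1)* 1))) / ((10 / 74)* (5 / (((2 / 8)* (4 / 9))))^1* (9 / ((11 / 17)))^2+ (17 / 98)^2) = -1092760750543 / 15125154783947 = -0.07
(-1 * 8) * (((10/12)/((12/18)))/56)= -5/28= -0.18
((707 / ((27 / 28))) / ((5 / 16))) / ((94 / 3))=158368 / 2115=74.88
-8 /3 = -2.67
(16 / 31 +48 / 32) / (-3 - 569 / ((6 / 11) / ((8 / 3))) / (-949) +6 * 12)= 213525 / 7618126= 0.03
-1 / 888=-0.00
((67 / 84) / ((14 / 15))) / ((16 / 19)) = 6365 / 6272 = 1.01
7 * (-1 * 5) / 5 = -7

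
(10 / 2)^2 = 25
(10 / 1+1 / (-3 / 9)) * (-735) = -5145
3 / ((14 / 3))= 9 / 14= 0.64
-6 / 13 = -0.46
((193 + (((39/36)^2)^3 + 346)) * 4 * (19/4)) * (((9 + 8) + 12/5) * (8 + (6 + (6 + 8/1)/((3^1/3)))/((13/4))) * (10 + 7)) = 232653104409881/4852224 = 47947725.50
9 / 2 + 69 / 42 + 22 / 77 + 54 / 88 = 2169 / 308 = 7.04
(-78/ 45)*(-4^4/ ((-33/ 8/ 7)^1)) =-372736/ 495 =-753.00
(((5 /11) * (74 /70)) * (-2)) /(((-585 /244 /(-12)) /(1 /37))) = -1952 /15015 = -0.13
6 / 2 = 3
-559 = -559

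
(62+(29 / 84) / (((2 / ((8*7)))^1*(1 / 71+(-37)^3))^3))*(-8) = -496.00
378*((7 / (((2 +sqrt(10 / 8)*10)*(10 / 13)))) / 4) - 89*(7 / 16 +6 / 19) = -14944753 / 183920 +17199*sqrt(5) / 484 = -1.80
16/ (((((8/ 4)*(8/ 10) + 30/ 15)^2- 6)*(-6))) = -100/ 261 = -0.38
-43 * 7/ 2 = -301/ 2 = -150.50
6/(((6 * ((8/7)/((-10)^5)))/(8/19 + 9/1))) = -15662500/19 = -824342.11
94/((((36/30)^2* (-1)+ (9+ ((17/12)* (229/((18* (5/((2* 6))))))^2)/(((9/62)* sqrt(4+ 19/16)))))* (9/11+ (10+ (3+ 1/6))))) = -143669387931300/45117318441177700367+ 8332774674760800* sqrt(83)/45117318441177700367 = 0.00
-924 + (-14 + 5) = -933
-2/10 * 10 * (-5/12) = 5/6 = 0.83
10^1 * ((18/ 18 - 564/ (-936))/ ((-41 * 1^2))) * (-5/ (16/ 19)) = 59375/ 25584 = 2.32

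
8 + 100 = 108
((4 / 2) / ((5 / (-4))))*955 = -1528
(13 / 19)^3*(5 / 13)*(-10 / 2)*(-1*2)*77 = 650650 / 6859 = 94.86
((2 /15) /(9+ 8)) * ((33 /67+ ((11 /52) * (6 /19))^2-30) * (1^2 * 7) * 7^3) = -386069762603 /694892510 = -555.58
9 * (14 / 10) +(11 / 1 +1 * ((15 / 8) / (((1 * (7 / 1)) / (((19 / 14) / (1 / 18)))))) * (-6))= -15347 / 980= -15.66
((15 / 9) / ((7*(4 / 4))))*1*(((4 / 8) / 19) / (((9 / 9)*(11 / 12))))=10 / 1463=0.01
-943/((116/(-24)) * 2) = 2829/29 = 97.55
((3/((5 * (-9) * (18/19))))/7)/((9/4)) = -38/8505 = -0.00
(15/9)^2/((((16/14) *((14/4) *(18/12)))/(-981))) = -2725/6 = -454.17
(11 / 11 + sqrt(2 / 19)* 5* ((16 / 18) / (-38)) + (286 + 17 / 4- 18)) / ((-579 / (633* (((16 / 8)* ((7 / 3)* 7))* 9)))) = -87815.73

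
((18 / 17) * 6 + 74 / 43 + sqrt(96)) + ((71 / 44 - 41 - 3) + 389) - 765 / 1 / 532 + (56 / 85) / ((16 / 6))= 4 * sqrt(6) + 111190587 / 314545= 363.29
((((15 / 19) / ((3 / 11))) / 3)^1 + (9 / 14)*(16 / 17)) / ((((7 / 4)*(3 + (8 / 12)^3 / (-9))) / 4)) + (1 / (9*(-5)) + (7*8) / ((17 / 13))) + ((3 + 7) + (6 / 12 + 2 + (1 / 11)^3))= 77248696900681 / 1366955673930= 56.51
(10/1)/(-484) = -5/242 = -0.02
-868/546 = -62/39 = -1.59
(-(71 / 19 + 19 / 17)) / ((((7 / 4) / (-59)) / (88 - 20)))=211456 / 19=11129.26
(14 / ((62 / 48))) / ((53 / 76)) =25536 / 1643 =15.54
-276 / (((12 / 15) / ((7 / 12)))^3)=-986125 / 9216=-107.00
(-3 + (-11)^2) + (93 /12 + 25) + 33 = 735 /4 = 183.75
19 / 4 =4.75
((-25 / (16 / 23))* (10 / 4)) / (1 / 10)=-14375 / 16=-898.44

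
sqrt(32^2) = 32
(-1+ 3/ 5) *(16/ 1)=-32/ 5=-6.40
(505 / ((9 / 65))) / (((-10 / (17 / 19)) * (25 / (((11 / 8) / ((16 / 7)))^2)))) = -132341209 / 28016640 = -4.72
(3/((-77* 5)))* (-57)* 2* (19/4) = 4.22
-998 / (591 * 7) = -998 / 4137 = -0.24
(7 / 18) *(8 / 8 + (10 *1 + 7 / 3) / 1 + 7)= 427 / 54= 7.91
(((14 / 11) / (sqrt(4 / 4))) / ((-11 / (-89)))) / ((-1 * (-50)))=0.21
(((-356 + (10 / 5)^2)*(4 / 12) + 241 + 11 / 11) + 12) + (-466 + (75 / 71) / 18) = -46757 / 142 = -329.27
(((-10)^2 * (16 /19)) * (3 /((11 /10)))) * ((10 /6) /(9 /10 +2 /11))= 800000 /2261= 353.83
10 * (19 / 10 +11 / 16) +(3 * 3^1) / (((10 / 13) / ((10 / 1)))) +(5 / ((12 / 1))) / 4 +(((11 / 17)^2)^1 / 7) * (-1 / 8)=13883123 / 97104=142.97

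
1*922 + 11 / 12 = 11075 / 12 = 922.92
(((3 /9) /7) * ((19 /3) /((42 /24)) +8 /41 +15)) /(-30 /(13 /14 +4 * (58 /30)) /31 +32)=913445411 /32512313988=0.03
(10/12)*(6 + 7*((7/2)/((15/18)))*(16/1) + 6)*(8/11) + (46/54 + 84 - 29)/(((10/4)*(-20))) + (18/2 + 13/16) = 35765821/118800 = 301.06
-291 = -291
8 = 8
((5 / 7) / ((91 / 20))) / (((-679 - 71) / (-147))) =2 / 65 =0.03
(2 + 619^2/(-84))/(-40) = 382993/3360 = 113.99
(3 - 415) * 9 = -3708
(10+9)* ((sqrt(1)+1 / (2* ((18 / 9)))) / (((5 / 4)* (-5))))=-19 / 5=-3.80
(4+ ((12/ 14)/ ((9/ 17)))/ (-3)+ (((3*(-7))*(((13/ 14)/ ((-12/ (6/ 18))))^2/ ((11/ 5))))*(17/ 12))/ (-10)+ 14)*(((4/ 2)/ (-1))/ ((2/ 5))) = -278798365/ 3193344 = -87.31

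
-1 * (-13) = 13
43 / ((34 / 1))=43 / 34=1.26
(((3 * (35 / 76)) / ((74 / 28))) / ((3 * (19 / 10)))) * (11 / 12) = 13475 / 160284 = 0.08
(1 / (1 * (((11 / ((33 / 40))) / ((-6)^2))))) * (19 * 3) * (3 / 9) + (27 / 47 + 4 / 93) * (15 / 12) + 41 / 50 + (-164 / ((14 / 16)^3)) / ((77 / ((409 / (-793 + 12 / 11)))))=16082203314587 / 294903065100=54.53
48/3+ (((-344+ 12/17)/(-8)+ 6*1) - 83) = -615/34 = -18.09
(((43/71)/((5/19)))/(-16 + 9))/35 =-817/86975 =-0.01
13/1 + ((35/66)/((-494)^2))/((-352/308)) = 1675062859/128851008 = 13.00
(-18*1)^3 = -5832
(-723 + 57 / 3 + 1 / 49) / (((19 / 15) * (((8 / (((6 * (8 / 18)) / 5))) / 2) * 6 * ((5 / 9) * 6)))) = -6899 / 1862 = -3.71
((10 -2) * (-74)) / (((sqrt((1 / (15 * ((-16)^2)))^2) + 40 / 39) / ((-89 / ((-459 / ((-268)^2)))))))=-62970134855680 / 7835589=-8036426.47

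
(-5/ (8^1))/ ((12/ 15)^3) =-625/ 512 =-1.22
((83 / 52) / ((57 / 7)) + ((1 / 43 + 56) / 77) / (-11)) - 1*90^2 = -79490537825 / 9813804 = -8099.87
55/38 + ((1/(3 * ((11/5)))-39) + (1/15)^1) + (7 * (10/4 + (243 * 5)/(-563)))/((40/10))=-172905033/4706680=-36.74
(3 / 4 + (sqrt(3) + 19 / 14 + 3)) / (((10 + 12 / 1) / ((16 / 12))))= 0.41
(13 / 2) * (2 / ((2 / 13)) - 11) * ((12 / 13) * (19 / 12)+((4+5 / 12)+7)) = 2009 / 12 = 167.42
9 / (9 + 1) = 9 / 10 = 0.90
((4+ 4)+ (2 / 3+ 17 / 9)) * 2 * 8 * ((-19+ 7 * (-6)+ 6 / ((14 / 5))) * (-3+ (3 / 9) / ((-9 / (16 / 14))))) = 360088000 / 11907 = 30241.71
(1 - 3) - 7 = -9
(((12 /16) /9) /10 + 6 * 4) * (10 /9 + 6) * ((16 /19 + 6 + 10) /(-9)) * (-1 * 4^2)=23601152 /4617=5111.79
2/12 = 1/6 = 0.17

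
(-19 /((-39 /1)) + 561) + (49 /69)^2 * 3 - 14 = 11326421 /20631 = 549.00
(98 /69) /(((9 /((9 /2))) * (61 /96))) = 1568 /1403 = 1.12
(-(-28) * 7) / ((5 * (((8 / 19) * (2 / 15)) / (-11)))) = -30723 / 4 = -7680.75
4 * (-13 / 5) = -52 / 5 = -10.40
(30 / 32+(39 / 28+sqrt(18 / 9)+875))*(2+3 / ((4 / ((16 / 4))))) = 4393.72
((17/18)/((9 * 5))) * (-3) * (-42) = 119/45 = 2.64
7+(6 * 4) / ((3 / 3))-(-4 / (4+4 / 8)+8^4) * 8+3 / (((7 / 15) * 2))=-4123561 / 126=-32726.67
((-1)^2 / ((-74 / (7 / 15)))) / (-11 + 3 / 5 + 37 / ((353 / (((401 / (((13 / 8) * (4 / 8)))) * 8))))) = -4589 / 293580792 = -0.00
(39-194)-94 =-249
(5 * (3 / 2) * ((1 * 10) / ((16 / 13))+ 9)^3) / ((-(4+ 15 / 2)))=-38570295 / 11776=-3275.33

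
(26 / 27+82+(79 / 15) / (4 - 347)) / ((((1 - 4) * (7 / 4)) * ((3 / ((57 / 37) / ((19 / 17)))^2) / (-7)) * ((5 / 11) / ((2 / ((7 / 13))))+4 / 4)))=1269859357624 / 20348685945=62.40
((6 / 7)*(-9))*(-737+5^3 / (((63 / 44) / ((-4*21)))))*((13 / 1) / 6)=944229 / 7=134889.86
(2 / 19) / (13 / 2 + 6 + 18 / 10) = 20 / 2717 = 0.01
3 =3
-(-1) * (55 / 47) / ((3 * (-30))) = -11 / 846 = -0.01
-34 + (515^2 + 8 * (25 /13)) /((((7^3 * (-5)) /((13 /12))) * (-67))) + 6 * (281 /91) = -15501481 /1195012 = -12.97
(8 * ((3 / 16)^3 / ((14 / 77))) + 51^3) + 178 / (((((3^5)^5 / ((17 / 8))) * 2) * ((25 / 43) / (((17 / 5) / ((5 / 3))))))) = 23977371109977174694009 / 180754903347840000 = 132651.29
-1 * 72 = -72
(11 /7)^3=1331 /343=3.88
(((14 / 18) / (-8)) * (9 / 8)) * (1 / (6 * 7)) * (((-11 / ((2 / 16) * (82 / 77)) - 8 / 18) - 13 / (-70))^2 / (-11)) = 4584407701129 / 2818205913600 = 1.63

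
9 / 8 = 1.12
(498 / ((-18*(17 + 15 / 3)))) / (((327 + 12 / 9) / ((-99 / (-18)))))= -83 / 3940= -0.02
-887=-887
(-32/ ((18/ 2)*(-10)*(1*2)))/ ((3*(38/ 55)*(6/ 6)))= 44/ 513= 0.09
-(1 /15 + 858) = -12871 /15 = -858.07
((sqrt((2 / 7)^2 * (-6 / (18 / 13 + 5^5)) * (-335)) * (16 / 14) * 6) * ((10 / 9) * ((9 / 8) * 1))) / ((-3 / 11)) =-440 * sqrt(1062001590) / 1991507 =-7.20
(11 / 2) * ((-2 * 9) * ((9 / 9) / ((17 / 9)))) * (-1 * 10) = 8910 / 17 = 524.12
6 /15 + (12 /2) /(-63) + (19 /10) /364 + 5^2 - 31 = -12427 /2184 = -5.69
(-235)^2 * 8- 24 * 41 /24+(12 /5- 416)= 2206727 /5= 441345.40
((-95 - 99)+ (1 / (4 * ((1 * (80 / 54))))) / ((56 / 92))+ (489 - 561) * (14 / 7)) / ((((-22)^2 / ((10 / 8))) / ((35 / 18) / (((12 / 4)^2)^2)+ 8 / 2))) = -4438379633 / 1264564224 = -3.51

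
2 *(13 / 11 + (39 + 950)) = 21784 / 11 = 1980.36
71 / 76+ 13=1059 / 76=13.93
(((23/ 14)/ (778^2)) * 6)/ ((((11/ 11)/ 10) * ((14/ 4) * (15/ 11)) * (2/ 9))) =2277/ 14829458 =0.00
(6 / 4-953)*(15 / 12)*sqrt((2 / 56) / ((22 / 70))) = -865*sqrt(55) / 16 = -400.94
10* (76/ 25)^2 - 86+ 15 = 2677/ 125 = 21.42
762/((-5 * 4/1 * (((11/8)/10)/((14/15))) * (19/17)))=-241808/1045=-231.40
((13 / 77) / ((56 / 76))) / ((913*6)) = 247 / 5905284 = 0.00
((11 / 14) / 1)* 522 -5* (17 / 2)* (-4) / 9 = 27029 / 63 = 429.03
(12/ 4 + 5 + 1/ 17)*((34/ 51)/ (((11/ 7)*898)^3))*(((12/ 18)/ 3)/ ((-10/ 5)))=-0.00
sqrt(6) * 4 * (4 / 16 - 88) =-351 * sqrt(6) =-859.77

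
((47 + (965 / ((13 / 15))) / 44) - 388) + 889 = 573.31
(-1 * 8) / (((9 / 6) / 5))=-80 / 3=-26.67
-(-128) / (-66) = -64 / 33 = -1.94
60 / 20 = 3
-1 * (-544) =544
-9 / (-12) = 0.75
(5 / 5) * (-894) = -894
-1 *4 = -4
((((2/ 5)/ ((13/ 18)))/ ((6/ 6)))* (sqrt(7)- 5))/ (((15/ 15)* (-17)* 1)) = 0.08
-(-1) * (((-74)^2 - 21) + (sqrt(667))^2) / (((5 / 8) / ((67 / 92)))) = 820348 / 115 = 7133.46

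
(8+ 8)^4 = 65536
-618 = -618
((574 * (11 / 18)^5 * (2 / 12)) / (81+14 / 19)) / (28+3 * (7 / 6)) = 0.00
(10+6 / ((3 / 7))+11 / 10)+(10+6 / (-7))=2397 / 70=34.24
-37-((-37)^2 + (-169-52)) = -1185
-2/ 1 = -2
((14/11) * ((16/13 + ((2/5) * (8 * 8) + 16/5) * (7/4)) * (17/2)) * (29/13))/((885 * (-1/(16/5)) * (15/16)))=-2964878336/616955625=-4.81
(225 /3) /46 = 75 /46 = 1.63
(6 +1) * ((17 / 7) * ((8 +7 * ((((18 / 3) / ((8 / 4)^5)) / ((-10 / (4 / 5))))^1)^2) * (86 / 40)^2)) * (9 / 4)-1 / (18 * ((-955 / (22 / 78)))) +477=8116845845999951 / 4290624000000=1891.76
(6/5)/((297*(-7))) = -0.00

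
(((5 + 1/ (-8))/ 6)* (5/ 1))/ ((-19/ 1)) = -65/ 304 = -0.21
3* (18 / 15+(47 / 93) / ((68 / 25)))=43819 / 10540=4.16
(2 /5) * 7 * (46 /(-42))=-46 /15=-3.07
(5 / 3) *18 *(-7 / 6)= -35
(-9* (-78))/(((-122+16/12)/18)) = -18954/181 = -104.72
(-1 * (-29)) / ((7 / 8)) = 232 / 7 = 33.14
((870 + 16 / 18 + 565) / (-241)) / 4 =-12923 / 8676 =-1.49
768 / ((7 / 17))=13056 / 7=1865.14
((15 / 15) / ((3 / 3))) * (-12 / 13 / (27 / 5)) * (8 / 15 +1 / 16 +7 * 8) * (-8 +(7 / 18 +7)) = 5.91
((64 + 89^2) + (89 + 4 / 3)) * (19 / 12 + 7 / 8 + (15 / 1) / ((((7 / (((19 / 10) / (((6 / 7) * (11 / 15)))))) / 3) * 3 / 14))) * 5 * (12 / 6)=1489232785 / 198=7521377.70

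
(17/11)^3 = 4913/1331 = 3.69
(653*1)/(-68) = -653/68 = -9.60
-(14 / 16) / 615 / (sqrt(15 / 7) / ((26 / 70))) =-0.00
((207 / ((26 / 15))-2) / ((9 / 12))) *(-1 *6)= -12212 / 13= -939.38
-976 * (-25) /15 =4880 /3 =1626.67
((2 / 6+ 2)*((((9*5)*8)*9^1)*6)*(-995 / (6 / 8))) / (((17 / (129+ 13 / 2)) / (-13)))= 106002842400 / 17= 6235461317.65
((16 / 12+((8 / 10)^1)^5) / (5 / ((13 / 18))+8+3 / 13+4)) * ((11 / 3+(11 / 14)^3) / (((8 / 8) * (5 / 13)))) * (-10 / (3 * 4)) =-22485629309 / 28824862500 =-0.78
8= 8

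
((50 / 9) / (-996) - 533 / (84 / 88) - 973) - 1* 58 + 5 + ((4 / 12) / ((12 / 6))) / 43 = -1068731060 / 674541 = -1584.38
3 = 3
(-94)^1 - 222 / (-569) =-93.61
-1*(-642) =642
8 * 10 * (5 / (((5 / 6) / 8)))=3840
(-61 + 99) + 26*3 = 116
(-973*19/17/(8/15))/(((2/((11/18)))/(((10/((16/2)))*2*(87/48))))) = -147433825/52224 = -2823.10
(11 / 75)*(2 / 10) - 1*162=-60739 / 375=-161.97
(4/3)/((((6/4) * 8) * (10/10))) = 0.11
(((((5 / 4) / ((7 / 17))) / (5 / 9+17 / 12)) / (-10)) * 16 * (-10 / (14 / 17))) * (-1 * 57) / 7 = -5930280 / 24353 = -243.51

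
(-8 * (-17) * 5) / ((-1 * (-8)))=85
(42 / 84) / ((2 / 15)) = 15 / 4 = 3.75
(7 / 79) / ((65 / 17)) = 119 / 5135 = 0.02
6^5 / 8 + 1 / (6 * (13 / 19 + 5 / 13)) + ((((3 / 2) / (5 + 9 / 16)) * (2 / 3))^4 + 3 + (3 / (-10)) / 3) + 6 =981.06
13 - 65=-52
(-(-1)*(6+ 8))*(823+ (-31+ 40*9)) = 16128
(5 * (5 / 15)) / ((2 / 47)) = 235 / 6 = 39.17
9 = 9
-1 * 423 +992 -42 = 527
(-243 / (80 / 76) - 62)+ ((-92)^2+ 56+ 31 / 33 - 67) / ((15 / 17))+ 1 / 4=4597823 / 495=9288.53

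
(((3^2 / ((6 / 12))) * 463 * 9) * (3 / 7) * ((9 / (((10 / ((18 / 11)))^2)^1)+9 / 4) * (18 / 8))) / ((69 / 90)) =91560611763 / 389620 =234999.77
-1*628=-628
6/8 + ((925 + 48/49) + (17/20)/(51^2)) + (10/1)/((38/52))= 669777049/712215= 940.41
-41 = -41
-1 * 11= -11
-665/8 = -83.12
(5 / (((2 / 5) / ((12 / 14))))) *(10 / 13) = 8.24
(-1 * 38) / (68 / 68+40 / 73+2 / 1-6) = 2774 / 179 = 15.50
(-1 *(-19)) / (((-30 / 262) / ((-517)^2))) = -44352154.73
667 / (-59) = -667 / 59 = -11.31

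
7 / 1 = 7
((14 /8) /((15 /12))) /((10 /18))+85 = 2188 /25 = 87.52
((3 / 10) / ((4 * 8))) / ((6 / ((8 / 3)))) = 1 / 240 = 0.00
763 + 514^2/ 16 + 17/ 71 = 4906239/ 284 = 17275.49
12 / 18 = 2 / 3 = 0.67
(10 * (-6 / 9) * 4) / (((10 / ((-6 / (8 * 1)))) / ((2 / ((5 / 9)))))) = 36 / 5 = 7.20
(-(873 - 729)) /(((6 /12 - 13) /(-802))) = -230976 /25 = -9239.04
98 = 98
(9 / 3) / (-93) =-1 / 31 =-0.03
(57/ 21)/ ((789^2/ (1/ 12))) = 19/ 52291764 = 0.00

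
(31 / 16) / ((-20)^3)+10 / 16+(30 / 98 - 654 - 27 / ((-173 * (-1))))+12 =-695765238787 / 1085056000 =-641.23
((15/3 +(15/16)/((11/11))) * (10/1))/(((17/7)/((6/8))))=9975/544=18.34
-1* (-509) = 509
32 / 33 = 0.97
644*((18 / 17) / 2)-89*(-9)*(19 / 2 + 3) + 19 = 352663 / 34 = 10372.44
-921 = -921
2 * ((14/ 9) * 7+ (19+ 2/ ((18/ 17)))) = 572/ 9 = 63.56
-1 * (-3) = 3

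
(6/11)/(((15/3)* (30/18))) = 18/275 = 0.07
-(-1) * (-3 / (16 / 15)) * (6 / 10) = -27 / 16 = -1.69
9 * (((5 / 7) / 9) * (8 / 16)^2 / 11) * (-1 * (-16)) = 20 / 77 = 0.26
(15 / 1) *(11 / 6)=27.50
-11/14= -0.79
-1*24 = -24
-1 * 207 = -207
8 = 8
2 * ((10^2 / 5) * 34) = 1360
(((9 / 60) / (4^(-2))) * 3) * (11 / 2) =198 / 5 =39.60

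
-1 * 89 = -89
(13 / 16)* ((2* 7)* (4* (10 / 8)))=56.88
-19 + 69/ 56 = -995/ 56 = -17.77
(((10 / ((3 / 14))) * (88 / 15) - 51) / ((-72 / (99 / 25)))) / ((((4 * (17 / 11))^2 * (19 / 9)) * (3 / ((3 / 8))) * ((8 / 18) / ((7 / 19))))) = -33625053 / 2136657920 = -0.02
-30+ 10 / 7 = -200 / 7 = -28.57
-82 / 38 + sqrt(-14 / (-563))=-41 / 19 + sqrt(7882) / 563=-2.00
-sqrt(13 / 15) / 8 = -sqrt(195) / 120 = -0.12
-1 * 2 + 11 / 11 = -1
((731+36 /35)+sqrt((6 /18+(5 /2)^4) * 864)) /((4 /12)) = 9 * sqrt(3782)+76863 /35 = 2749.57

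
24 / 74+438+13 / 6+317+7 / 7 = 168385 / 222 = 758.49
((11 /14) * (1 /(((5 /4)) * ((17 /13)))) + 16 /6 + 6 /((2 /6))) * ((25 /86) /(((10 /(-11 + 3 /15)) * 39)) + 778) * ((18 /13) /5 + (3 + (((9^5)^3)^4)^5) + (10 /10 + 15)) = 3999236077910027966363122440391733318757276672404163853276444656773434908651777059595043897556387533485047749527109977401750622084620012042040720231296573144614769438648049987866107746707659203512762101517600432873226227649950107974989714823422759209942423554291304551680288311906213849384926534788 /12971595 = 308307195677172157037212700000000000000000000000000000000000000000000000000000000000000000000000000000000000000000000000000000000000000000000000000000000000000000000000000000000000000000000000000000000000000000000000000000000000000000000000000000000000000000000000000000000000000000000000000.00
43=43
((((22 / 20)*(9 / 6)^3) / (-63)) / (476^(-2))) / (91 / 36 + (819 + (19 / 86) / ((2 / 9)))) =-25835733 / 1591580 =-16.23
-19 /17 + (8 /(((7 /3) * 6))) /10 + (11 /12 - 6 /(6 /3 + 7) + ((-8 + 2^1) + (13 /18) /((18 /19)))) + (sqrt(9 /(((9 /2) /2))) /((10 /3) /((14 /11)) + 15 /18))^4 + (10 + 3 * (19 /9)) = 44304266705654 /4260925974375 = 10.40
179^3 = 5735339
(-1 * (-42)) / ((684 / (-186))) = -217 / 19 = -11.42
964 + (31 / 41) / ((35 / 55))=277009 / 287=965.19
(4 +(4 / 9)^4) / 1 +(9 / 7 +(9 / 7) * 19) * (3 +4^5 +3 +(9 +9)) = 1237852540 / 45927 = 26952.61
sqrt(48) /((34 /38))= 76*sqrt(3) /17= 7.74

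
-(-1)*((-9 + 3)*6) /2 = -18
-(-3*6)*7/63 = 2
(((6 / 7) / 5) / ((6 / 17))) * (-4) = -68 / 35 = -1.94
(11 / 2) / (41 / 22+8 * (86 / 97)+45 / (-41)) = 0.70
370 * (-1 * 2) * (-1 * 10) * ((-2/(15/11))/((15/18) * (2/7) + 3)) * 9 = -512820/17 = -30165.88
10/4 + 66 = 137/2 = 68.50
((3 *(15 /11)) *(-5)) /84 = -75 /308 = -0.24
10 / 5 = 2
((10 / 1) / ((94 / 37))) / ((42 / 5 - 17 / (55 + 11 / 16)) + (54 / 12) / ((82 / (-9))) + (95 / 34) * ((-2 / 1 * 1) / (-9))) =2297799900 / 4799565787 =0.48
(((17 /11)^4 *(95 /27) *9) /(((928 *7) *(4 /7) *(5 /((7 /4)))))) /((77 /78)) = 20629687 /1195642624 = 0.02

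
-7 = -7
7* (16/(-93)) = -1.20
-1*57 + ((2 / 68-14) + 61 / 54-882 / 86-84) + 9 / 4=-12777479 / 78948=-161.85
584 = 584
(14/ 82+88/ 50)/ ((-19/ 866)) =-88.00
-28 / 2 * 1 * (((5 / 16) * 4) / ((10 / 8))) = -14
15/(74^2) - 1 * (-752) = 4117967/5476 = 752.00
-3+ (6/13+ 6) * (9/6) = 87/13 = 6.69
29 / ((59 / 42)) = 1218 / 59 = 20.64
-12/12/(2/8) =-4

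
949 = 949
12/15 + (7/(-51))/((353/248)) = 63332/90015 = 0.70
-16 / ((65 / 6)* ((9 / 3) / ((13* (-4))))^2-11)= 6656 / 4561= 1.46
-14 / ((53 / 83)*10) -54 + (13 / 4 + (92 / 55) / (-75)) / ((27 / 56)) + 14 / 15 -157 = -1213422356 / 5902875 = -205.56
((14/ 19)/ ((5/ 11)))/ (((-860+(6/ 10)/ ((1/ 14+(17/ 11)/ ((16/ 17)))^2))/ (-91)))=31225441247/ 181997454866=0.17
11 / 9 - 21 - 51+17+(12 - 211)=-2275 / 9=-252.78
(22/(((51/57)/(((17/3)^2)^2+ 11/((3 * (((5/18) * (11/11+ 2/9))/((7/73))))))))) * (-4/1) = -51022389176/502605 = -101515.88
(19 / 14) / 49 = 0.03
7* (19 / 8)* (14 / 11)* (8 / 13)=1862 / 143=13.02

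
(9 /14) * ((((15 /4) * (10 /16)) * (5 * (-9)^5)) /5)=-88968.92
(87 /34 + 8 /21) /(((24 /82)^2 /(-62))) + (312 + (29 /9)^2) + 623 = -182342263 /154224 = -1182.32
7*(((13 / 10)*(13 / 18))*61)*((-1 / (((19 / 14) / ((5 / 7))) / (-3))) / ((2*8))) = 72163 / 1824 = 39.56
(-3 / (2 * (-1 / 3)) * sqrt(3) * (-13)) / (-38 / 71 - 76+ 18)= 8307 * sqrt(3) / 8312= 1.73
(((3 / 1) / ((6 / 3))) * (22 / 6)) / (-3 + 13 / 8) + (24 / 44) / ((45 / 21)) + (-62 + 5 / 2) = -6957 / 110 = -63.25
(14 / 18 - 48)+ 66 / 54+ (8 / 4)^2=-42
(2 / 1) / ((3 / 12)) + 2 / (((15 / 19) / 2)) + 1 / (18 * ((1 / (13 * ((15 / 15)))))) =1241 / 90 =13.79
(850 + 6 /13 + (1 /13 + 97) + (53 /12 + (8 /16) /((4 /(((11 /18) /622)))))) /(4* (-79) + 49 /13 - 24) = -1108441463 /391501728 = -2.83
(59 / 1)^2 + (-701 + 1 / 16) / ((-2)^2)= 211569 / 64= 3305.77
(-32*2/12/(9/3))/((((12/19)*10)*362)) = -19/24435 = -0.00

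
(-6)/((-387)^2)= -2/49923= -0.00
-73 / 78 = -0.94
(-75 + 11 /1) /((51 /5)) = -320 /51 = -6.27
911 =911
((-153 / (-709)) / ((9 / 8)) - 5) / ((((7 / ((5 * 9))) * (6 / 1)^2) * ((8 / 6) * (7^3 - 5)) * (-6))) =0.00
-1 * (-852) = 852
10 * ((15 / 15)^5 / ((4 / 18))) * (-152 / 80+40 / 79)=-9909 / 158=-62.72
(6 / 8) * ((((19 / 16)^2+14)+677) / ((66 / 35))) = 6203995 / 22528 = 275.39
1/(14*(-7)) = -0.01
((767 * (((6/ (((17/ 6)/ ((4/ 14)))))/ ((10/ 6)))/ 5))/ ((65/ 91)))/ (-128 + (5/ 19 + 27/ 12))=-4197024/ 6755375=-0.62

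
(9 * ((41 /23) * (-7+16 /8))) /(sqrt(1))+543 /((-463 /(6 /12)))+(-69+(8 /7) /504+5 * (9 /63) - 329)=-4490395115 /9392418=-478.09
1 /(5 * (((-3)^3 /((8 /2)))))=-4 /135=-0.03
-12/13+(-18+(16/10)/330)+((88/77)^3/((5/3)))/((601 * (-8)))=-18.92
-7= -7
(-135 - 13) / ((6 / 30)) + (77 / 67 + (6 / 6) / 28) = -1386017 / 1876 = -738.82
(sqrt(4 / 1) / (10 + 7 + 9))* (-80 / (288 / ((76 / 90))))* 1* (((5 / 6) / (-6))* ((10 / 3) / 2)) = 475 / 113724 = 0.00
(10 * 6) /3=20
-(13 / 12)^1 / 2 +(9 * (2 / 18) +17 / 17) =35 / 24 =1.46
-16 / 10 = -8 / 5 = -1.60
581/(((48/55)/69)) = 734965/16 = 45935.31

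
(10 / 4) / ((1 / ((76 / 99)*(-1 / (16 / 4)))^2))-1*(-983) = 19270571 / 19602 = 983.09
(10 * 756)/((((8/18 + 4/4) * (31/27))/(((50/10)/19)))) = 9185400/7657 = 1199.61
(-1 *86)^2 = 7396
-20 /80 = -0.25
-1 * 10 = -10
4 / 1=4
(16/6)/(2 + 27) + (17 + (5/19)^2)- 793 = -24366769/31407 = -775.84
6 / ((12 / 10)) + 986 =991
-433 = -433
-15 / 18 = -5 / 6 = -0.83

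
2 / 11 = 0.18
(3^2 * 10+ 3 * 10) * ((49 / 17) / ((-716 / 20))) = -29400 / 3043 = -9.66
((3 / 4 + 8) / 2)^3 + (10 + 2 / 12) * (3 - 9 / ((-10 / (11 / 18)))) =920309 / 7680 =119.83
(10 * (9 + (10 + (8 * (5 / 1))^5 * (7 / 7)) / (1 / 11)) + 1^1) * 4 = 45056004764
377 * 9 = 3393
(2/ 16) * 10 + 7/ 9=73/ 36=2.03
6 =6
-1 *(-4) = 4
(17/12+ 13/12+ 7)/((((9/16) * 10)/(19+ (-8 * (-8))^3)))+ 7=19924703/45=442771.18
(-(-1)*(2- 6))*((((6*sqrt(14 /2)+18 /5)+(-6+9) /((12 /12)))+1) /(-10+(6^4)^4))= -12*sqrt(7) /1410554953723- 76 /7052774768615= -0.00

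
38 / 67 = 0.57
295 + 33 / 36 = 3551 / 12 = 295.92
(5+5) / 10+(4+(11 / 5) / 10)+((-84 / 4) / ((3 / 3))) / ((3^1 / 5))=-1489 / 50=-29.78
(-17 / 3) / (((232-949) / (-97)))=-1649 / 2151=-0.77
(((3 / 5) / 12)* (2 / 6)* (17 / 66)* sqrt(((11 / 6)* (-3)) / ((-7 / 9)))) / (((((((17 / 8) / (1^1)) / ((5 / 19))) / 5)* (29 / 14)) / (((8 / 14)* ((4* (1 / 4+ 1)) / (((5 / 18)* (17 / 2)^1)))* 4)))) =960* sqrt(154) / 721259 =0.02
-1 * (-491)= 491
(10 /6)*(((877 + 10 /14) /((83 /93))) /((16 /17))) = 1011840 /581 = 1741.55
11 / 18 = 0.61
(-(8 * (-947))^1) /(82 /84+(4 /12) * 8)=106064 /51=2079.69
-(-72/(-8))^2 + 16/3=-227/3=-75.67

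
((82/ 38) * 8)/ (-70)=-164/ 665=-0.25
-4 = -4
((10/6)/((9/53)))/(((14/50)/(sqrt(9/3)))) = 6625 * sqrt(3)/189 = 60.71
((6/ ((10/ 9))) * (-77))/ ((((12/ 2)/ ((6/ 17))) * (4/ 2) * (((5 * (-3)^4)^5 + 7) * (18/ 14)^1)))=-1617/ 1852354213032440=-0.00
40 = 40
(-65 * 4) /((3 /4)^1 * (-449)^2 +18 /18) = -1040 /604807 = -0.00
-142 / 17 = -8.35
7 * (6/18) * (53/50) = 371/150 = 2.47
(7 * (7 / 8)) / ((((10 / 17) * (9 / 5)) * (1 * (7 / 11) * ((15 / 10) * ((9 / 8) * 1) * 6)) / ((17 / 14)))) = 3179 / 2916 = 1.09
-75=-75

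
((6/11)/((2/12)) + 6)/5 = 102/55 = 1.85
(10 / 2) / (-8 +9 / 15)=-25 / 37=-0.68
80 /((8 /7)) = 70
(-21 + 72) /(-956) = -51 /956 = -0.05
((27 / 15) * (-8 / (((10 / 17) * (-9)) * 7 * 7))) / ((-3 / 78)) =-1768 / 1225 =-1.44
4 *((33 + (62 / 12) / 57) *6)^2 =512297956 / 3249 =157678.66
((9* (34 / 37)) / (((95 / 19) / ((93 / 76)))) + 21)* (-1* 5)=-161859 / 1406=-115.12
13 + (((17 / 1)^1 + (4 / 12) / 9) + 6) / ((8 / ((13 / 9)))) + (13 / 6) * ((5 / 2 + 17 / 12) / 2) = 83213 / 3888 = 21.40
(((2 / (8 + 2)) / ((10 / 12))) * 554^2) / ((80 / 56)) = 6445236 / 125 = 51561.89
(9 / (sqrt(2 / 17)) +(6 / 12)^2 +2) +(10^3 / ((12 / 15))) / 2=9*sqrt(34) / 2 +2509 / 4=653.49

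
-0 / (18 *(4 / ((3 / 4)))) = 0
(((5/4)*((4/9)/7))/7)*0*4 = 0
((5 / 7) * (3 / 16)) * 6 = 45 / 56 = 0.80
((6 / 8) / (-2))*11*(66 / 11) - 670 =-2779 / 4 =-694.75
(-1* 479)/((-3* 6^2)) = 479/108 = 4.44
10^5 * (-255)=-25500000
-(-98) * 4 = 392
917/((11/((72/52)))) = 16506/143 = 115.43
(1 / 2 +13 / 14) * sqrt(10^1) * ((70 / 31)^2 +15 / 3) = 97050 * sqrt(10) / 6727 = 45.62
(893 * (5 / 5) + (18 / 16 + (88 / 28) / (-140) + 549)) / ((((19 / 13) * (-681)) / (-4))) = 12256751 / 2113370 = 5.80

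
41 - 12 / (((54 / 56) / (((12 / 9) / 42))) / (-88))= 6137 / 81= 75.77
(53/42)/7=53/294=0.18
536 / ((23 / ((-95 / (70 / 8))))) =-40736 / 161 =-253.02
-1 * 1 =-1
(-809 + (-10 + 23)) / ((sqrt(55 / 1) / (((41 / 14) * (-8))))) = 130544 * sqrt(55) / 385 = 2514.65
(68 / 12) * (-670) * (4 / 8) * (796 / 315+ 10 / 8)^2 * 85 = -438534792403 / 190512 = -2301874.91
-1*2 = -2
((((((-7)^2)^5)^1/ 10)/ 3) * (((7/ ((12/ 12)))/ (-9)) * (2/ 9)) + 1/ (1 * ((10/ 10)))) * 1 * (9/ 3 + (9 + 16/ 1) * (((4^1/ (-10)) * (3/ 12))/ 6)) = -15324272842/ 3645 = -4204190.08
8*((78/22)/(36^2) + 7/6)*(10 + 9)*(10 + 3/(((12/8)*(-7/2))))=1675.92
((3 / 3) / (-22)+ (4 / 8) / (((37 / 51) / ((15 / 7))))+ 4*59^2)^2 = 1573990886990916 / 8116801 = 193917639.10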